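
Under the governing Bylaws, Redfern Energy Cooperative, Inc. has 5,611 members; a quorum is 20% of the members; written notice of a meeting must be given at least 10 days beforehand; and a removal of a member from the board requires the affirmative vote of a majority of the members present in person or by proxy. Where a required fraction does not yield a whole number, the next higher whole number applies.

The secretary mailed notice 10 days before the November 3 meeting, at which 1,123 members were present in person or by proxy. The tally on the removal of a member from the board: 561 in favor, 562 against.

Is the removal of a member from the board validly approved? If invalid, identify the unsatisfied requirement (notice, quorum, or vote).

Notice: 10 days given; 10 required. Satisfied.
Quorum: 20% of 5,611 = 1,122.20, rounded up to 1,123; 1,123 present. Satisfied.
Vote: requires a majority of those present (1,123); a majority of 1123 is 562, so 562 needed; 561 in favor. Not satisfied.

Invalid — vote requirement not satisfied.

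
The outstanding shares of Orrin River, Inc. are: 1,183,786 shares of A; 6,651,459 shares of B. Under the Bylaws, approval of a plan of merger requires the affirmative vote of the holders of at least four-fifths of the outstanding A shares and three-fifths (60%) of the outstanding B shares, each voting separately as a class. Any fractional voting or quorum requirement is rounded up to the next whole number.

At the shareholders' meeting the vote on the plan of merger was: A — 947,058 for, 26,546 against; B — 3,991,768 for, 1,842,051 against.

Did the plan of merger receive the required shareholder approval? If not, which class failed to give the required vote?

Approved — every class gave the required vote.

A: 4/5 of 1183786 = 947028.80, rounded up to 947029; 947,029 required, 947,058 in favor — approved.
B: 3/5 of 6651459 = 3990875.40, rounded up to 3990876; 3,990,876 required, 3,991,768 in favor — approved.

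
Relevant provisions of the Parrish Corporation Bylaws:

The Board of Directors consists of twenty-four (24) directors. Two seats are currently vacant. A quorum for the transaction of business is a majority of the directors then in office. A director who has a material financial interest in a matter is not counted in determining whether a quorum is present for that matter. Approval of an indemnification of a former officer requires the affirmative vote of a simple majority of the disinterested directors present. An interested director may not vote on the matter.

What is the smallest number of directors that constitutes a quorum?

A majority of 22 is 12.

12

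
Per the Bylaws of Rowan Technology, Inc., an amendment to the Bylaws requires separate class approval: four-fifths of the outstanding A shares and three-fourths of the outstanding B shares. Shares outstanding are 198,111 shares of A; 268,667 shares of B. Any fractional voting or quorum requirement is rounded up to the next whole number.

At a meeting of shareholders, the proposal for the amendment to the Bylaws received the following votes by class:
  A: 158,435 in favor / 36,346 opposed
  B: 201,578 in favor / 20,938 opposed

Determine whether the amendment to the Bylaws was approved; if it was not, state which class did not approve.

A: 4/5 of 198111 = 158488.80, rounded up to 158489; 158,489 required, 158,435 in favor — not approved.
B: 3/4 of 268667 = 201500.25, rounded up to 201501; 201,501 required, 201,578 in favor — approved.

Not approved — the A shares did not give the required vote.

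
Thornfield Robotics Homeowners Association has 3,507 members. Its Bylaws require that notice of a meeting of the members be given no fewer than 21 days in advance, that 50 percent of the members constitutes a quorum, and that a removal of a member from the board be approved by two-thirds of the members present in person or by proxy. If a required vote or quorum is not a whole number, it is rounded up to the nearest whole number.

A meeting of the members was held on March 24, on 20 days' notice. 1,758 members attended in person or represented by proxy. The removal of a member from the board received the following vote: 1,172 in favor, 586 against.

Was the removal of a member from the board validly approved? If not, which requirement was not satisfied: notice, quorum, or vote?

Notice: 20 days given; 21 required. Not satisfied.
Quorum: 50% of 3,507 = 1,753.50, rounded up to 1,754; 1,758 present. Satisfied.
Vote: requires two-thirds of those present (1,758); 2/3 of 1758 = 1172, so 1,172 needed; 1,172 in favor. Satisfied.

Invalid — notice requirement not satisfied.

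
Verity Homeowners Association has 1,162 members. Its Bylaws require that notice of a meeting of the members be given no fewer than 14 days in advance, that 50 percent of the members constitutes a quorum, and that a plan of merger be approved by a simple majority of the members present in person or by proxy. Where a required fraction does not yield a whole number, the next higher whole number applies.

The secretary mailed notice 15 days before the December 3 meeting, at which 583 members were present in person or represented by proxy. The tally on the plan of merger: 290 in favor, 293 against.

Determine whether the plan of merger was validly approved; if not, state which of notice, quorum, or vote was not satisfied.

Invalid — vote requirement not satisfied.

Notice: 15 days given; 14 required. Satisfied.
Quorum: 50% of 1,162 = 581; 583 present. Satisfied.
Vote: requires a majority of those present (583); a majority of 583 is 292, so 292 needed; 290 in favor. Not satisfied.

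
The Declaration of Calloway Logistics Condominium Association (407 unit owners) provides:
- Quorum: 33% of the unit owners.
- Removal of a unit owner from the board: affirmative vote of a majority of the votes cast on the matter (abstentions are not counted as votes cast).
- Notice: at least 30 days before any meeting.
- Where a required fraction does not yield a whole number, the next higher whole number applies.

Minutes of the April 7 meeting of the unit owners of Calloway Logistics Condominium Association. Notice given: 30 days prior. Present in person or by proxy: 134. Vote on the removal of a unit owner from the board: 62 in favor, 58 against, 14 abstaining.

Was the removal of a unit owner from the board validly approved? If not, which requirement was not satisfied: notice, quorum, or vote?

Notice: 30 days given; 30 required. Satisfied.
Quorum: 33% of 407 = 134.31, rounded up to 135; 134 present. Not satisfied.
Vote: requires a majority of the votes cast (134 − 14 abstaining = 120); a majority of 120 is 61, so 61 needed; 62 in favor. Satisfied.

Invalid — quorum requirement not satisfied.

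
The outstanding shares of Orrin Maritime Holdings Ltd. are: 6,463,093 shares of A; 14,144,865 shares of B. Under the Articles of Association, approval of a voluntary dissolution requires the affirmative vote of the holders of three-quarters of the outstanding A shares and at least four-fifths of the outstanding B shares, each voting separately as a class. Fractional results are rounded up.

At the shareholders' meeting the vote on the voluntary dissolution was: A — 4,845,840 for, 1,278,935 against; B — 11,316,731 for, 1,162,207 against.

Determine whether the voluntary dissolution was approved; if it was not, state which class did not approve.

Not approved — the A shares did not give the required vote.

A: 3/4 of 6463093 = 4847319.75, rounded up to 4847320; 4,847,320 required, 4,845,840 in favor — not approved.
B: 4/5 of 14144865 = 11315892; 11,315,892 required, 11,316,731 in favor — approved.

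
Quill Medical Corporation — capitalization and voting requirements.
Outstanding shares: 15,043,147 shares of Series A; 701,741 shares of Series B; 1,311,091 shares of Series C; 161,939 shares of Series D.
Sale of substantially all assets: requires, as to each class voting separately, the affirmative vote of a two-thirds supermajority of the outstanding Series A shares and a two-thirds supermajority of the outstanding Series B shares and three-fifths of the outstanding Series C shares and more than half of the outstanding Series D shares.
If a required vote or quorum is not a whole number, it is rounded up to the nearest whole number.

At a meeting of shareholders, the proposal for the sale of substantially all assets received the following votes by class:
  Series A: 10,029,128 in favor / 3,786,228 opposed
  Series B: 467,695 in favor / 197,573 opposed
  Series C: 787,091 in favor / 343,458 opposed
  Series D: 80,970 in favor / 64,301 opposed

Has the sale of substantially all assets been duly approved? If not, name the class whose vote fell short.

Not approved — the Series B shares did not give the required vote.

Series A: 2/3 of 15043147 = 10028764.67, rounded up to 10028765; 10,028,765 required, 10,029,128 in favor — approved.
Series B: 2/3 of 701741 = 467827.33, rounded up to 467828; 467,828 required, 467,695 in favor — not approved.
Series C: 3/5 of 1311091 = 786654.60, rounded up to 786655; 786,655 required, 787,091 in favor — approved.
Series D: a majority of 161939 is 80970; 80,970 required, 80,970 in favor — approved.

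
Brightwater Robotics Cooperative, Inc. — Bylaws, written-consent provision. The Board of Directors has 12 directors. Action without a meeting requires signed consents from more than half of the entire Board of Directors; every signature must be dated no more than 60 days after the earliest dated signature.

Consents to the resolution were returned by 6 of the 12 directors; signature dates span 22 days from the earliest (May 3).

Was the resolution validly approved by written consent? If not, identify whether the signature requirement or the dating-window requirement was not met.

Signatures required: more than half of 12 — a majority of 12 is 7, so 7 needed; 6 signed. Insufficient.
Dating window: the latest signature is 22 days after the earliest; the limit is 60 days. Within the window.

Not effective — insufficient signatures.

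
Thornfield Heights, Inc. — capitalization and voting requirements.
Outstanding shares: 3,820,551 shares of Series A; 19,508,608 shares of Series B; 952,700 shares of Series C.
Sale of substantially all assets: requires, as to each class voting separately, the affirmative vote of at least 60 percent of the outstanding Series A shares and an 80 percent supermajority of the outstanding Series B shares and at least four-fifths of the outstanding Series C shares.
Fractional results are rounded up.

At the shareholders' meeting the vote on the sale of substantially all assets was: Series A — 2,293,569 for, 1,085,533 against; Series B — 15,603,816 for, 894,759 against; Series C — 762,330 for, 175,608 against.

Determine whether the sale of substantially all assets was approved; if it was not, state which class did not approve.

Not approved — the Series B shares did not give the required vote.

Series A: 3/5 of 3820551 = 2292330.60, rounded up to 2292331; 2,292,331 required, 2,293,569 in favor — approved.
Series B: 4/5 of 19508608 = 15606886.40, rounded up to 15606887; 15,606,887 required, 15,603,816 in favor — not approved.
Series C: 4/5 of 952700 = 762160; 762,160 required, 762,330 in favor — approved.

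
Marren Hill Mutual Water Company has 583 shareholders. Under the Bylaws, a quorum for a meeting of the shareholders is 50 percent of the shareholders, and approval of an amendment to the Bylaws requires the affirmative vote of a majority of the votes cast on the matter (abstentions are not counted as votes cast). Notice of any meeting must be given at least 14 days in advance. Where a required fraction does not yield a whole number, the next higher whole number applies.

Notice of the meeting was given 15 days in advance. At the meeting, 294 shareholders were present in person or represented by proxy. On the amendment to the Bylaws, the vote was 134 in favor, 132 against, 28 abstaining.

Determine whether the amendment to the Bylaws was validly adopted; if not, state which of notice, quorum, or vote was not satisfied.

Notice: 15 days given; 14 required. Satisfied.
Quorum: 50% of 583 = 291.50, rounded up to 292; 294 present. Satisfied.
Vote: requires a majority of the votes cast (294 − 28 abstaining = 266); a majority of 266 is 134, so 134 needed; 134 in favor. Satisfied.

Valid — all requirements satisfied.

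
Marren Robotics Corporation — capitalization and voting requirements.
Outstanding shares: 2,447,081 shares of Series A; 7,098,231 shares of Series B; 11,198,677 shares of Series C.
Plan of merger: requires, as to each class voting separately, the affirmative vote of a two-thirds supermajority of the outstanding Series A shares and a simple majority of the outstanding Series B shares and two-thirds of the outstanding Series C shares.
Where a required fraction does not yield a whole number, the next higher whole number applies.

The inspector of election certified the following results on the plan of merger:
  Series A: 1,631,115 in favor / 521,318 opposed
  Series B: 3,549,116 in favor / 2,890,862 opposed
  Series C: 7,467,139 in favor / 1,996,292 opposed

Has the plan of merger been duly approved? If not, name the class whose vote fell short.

Series A: 2/3 of 2447081 = 1631387.33, rounded up to 1631388; 1,631,388 required, 1,631,115 in favor — not approved.
Series B: a majority of 7098231 is 3549116; 3,549,116 required, 3,549,116 in favor — approved.
Series C: 2/3 of 11198677 = 7465784.67, rounded up to 7465785; 7,465,785 required, 7,467,139 in favor — approved.

Not approved — the Series A shares did not give the required vote.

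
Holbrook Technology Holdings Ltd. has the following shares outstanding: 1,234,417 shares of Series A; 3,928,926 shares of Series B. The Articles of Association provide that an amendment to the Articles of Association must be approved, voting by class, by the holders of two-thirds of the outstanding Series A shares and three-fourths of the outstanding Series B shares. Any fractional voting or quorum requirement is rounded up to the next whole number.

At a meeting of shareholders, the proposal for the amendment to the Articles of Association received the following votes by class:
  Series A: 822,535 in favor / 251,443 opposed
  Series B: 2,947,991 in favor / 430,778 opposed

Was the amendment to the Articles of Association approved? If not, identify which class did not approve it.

Not approved — the Series A shares did not give the required vote.

Series A: 2/3 of 1234417 = 822944.67, rounded up to 822945; 822,945 required, 822,535 in favor — not approved.
Series B: 3/4 of 3928926 = 2946694.50, rounded up to 2946695; 2,946,695 required, 2,947,991 in favor — approved.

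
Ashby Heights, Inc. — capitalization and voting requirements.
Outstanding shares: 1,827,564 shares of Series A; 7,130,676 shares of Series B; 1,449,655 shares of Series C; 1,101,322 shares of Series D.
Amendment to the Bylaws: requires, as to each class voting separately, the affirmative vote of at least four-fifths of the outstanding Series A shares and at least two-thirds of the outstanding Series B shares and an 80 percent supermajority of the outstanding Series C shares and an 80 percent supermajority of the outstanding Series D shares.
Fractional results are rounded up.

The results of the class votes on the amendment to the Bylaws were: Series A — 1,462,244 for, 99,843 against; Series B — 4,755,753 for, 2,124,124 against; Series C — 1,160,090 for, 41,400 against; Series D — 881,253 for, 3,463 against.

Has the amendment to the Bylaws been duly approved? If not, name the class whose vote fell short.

Series A: 4/5 of 1827564 = 1462051.20, rounded up to 1462052; 1,462,052 required, 1,462,244 in favor — approved.
Series B: 2/3 of 7130676 = 4753784; 4,753,784 required, 4,755,753 in favor — approved.
Series C: 4/5 of 1449655 = 1159724; 1,159,724 required, 1,160,090 in favor — approved.
Series D: 4/5 of 1101322 = 881057.60, rounded up to 881058; 881,058 required, 881,253 in favor — approved.

Approved — every class gave the required vote.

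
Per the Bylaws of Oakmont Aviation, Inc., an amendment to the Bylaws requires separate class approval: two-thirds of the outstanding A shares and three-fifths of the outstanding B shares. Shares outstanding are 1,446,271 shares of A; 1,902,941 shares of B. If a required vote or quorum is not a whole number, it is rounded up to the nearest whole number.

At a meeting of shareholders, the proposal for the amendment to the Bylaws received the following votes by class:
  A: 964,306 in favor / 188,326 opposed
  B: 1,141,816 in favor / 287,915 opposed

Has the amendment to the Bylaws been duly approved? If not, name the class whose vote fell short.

A: 2/3 of 1446271 = 964180.67, rounded up to 964181; 964,181 required, 964,306 in favor — approved.
B: 3/5 of 1902941 = 1141764.60, rounded up to 1141765; 1,141,765 required, 1,141,816 in favor — approved.

Approved — every class gave the required vote.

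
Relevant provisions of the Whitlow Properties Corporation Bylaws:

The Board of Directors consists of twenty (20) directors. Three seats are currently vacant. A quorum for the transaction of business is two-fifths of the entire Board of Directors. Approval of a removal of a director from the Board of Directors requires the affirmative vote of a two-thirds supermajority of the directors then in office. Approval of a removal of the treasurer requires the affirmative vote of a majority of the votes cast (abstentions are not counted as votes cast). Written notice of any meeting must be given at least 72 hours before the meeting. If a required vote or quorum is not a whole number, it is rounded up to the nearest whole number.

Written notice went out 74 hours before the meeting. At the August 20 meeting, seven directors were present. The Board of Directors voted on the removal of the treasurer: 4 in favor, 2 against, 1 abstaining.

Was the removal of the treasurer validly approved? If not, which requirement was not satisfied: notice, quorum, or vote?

Invalid — quorum requirement not satisfied.

Notice: 74 hours given; 72 required (74 ≥ 72). Satisfied.
Quorum: 7 present; quorum is 8. Not satisfied.
Vote: the removal of the treasurer requires a majority of the votes cast (7 present − 1 abstaining = 6). A majority of 6 is 4, so 4 affirmative votes are needed; 4 voted in favor. Satisfied. (Moot — without a quorum no business can be validly transacted.)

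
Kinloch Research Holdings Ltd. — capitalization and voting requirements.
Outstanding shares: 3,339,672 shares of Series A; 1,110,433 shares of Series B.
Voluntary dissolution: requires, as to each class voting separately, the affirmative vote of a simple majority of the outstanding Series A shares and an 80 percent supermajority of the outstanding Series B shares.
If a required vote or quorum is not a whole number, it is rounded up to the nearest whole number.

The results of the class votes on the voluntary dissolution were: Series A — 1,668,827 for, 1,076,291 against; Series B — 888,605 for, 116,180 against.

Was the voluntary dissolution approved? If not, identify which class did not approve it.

Not approved — the Series A shares did not give the required vote.

Series A: a majority of 3339672 is 1669837; 1,669,837 required, 1,668,827 in favor — not approved.
Series B: 4/5 of 1110433 = 888346.40, rounded up to 888347; 888,347 required, 888,605 in favor — approved.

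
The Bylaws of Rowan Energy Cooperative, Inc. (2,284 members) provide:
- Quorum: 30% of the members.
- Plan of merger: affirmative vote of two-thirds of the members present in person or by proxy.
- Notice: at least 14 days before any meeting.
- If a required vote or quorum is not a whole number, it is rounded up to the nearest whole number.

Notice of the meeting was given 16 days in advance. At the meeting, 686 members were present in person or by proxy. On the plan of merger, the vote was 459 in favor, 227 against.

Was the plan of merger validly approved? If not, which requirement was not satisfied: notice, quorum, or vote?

Notice: 16 days given; 14 required. Satisfied.
Quorum: 30% of 2,284 = 685.20, rounded up to 686; 686 present. Satisfied.
Vote: requires two-thirds of those present (686); 2/3 of 686 = 457.33, rounded up to 458, so 458 needed; 459 in favor. Satisfied.

Valid — all requirements satisfied.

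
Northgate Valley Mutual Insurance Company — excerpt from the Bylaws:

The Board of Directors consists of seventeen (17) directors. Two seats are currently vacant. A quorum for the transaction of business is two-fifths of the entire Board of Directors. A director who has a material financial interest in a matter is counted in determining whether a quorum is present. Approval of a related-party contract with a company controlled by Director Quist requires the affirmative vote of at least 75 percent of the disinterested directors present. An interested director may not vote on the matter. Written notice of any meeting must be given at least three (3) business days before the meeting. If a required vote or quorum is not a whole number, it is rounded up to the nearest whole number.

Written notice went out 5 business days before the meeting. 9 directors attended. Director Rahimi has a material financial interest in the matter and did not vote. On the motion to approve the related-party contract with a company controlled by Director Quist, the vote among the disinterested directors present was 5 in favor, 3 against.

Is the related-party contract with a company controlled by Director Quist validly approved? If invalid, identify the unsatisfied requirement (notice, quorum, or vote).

Notice: 5 business days given; 3 required (5 ≥ 3). Satisfied.
Quorum: 9 present (interested directors count toward quorum); quorum is 7. Satisfied.
Vote: the related-party contract with a company controlled by Director Quist requires three-fourths of the disinterested directors present (9 − 1 = 8). 3/4 of 8 = 6, so 6 affirmative votes are needed; 5 voted in favor. Not satisfied.

Invalid — vote requirement not satisfied.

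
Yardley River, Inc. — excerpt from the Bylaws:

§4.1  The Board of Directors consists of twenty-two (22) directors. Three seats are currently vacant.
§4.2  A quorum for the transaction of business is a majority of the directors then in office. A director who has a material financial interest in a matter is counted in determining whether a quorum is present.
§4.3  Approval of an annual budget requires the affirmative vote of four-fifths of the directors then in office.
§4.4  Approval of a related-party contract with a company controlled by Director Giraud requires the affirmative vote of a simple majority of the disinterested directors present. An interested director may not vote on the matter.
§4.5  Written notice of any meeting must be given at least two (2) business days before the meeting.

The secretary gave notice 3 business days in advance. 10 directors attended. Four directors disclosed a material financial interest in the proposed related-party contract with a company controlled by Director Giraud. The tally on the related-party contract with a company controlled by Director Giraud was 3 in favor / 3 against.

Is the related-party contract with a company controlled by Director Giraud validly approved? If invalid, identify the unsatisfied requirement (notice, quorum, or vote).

Notice: 3 business days given; 2 required (3 ≥ 2). Satisfied.
Quorum: 10 present (interested directors count toward quorum); quorum is 10. Satisfied.
Vote: the related-party contract with a company controlled by Director Giraud requires a majority of the disinterested directors present (10 − 4 = 6). A majority of 6 is 4, so 4 affirmative votes are needed; 3 voted in favor. Not satisfied.

Invalid — vote requirement not satisfied.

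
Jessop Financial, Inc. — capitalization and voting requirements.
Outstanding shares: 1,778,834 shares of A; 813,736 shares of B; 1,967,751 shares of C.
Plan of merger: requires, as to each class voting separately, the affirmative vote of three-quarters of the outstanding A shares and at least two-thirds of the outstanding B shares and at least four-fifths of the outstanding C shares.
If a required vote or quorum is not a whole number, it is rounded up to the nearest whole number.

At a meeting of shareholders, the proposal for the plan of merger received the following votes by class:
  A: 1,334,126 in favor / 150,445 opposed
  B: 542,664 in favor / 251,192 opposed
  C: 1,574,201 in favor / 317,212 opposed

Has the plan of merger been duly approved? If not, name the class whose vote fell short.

Approved — every class gave the required vote.

A: 3/4 of 1778834 = 1334125.50, rounded up to 1334126; 1,334,126 required, 1,334,126 in favor — approved.
B: 2/3 of 813736 = 542490.67, rounded up to 542491; 542,491 required, 542,664 in favor — approved.
C: 4/5 of 1967751 = 1574200.80, rounded up to 1574201; 1,574,201 required, 1,574,201 in favor — approved.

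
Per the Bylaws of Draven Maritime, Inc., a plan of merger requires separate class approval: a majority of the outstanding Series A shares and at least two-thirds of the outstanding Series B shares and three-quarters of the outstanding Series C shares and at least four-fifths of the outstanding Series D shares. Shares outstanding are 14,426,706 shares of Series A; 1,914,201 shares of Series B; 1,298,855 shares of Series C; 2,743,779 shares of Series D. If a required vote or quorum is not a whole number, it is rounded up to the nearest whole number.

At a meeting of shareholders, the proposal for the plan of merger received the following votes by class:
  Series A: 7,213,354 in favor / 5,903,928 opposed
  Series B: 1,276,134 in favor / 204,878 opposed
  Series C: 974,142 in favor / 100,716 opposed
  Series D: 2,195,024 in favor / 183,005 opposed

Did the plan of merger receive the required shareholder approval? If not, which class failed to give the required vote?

Approved — every class gave the required vote.

Series A: a majority of 14426706 is 7213354; 7,213,354 required, 7,213,354 in favor — approved.
Series B: 2/3 of 1914201 = 1276134; 1,276,134 required, 1,276,134 in favor — approved.
Series C: 3/4 of 1298855 = 974141.25, rounded up to 974142; 974,142 required, 974,142 in favor — approved.
Series D: 4/5 of 2743779 = 2195023.20, rounded up to 2195024; 2,195,024 required, 2,195,024 in favor — approved.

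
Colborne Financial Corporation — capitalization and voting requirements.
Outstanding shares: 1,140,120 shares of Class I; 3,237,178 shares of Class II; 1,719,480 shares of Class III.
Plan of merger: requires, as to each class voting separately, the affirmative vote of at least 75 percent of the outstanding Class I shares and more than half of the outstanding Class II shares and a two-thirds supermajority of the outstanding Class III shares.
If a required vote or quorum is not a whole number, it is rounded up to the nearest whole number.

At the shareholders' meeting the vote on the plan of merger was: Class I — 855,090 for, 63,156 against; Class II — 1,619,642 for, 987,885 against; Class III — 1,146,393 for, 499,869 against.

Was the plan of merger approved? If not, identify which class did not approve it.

Class I: 3/4 of 1140120 = 855090; 855,090 required, 855,090 in favor — approved.
Class II: a majority of 3237178 is 1618590; 1,618,590 required, 1,619,642 in favor — approved.
Class III: 2/3 of 1719480 = 1146320; 1,146,320 required, 1,146,393 in favor — approved.

Approved — every class gave the required vote.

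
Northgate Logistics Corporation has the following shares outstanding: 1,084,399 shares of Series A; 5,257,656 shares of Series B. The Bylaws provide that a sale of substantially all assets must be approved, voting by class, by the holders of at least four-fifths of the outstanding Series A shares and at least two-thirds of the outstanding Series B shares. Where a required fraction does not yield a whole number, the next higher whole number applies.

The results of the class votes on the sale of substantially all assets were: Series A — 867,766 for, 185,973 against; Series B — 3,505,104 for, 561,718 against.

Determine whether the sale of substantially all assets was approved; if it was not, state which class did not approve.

Approved — every class gave the required vote.

Series A: 4/5 of 1084399 = 867519.20, rounded up to 867520; 867,520 required, 867,766 in favor — approved.
Series B: 2/3 of 5257656 = 3505104; 3,505,104 required, 3,505,104 in favor — approved.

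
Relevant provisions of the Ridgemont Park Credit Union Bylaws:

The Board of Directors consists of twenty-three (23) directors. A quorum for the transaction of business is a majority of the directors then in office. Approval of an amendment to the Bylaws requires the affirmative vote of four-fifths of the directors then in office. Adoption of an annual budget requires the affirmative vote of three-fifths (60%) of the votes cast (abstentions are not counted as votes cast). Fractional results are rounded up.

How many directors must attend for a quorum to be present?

A majority of 23 is 12.

12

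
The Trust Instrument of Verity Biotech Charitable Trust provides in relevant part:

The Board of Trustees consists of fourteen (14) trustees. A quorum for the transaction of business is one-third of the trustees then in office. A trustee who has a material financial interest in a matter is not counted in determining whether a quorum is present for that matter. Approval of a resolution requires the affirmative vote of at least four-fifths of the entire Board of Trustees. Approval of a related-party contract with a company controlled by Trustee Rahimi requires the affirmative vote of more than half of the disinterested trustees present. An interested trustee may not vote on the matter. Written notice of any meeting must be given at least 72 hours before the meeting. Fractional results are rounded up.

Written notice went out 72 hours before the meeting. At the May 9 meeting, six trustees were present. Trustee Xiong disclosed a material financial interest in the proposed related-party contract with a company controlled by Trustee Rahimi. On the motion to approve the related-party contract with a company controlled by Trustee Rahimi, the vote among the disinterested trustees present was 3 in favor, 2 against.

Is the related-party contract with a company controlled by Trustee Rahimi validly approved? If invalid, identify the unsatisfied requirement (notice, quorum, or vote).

Valid — all requirements satisfied.

Notice: 72 hours given; 72 required (72 ≥ 72). Satisfied.
Quorum: 6 present, but the 1 interested trustee does not count, leaving 5. Quorum is 5. Satisfied.
Vote: the related-party contract with a company controlled by Trustee Rahimi requires a majority of the disinterested trustees present (6 − 1 = 5). A majority of 5 is 3, so 3 affirmative votes are needed; 3 voted in favor. Satisfied.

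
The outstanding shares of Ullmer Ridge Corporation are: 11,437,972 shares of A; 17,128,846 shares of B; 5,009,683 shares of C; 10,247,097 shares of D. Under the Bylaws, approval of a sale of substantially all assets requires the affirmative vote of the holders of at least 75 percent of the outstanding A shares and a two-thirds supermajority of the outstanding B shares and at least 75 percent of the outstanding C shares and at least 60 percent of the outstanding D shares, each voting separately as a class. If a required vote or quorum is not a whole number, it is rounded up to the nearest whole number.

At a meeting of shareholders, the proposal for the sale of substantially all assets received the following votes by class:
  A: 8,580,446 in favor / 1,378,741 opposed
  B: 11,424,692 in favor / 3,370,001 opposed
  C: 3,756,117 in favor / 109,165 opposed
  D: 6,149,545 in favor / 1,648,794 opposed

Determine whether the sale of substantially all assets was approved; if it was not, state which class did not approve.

A: 3/4 of 11437972 = 8578479; 8,578,479 required, 8,580,446 in favor — approved.
B: 2/3 of 17128846 = 11419230.67, rounded up to 11419231; 11,419,231 required, 11,424,692 in favor — approved.
C: 3/4 of 5009683 = 3757262.25, rounded up to 3757263; 3,757,263 required, 3,756,117 in favor — not approved.
D: 3/5 of 10247097 = 6148258.20, rounded up to 6148259; 6,148,259 required, 6,149,545 in favor — approved.

Not approved — the C shares did not give the required vote.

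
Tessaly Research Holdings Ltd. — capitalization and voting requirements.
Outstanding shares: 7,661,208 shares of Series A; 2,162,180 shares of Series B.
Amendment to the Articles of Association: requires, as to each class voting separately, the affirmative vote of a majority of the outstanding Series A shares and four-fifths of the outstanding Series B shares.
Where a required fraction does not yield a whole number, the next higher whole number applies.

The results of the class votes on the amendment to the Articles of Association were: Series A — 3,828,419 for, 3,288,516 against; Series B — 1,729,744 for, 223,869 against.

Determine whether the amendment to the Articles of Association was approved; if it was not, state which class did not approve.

Series A: a majority of 7661208 is 3830605; 3,830,605 required, 3,828,419 in favor — not approved.
Series B: 4/5 of 2162180 = 1729744; 1,729,744 required, 1,729,744 in favor — approved.

Not approved — the Series A shares did not give the required vote.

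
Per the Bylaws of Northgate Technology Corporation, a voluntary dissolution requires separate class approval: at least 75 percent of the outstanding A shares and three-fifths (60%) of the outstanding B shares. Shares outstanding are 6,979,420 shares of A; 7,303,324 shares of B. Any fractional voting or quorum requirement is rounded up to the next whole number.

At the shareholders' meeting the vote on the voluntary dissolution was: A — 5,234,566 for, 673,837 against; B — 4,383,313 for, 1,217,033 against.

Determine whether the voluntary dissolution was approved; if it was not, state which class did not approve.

Approved — every class gave the required vote.

A: 3/4 of 6979420 = 5234565; 5,234,565 required, 5,234,566 in favor — approved.
B: 3/5 of 7303324 = 4381994.40, rounded up to 4381995; 4,381,995 required, 4,383,313 in favor — approved.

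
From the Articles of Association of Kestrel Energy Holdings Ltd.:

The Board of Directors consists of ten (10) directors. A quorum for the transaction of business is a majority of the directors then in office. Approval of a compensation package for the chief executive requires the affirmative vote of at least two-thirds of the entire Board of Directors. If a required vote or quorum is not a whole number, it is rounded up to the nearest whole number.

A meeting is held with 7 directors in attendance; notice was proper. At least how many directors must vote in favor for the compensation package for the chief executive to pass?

The compensation package for the chief executive requires two-thirds of the entire Board of Directors (10).
2/3 of 10 = 6.67, rounded up to 7.

7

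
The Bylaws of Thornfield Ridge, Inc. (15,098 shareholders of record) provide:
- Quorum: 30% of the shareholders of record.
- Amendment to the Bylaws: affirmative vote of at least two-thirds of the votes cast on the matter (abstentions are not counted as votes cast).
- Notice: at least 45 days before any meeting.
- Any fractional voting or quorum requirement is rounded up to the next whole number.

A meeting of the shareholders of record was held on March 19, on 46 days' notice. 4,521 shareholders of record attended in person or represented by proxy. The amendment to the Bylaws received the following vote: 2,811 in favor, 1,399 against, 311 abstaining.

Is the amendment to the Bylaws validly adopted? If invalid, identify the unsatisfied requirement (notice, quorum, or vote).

Notice: 46 days given; 45 required. Satisfied.
Quorum: 30% of 15,098 = 4,529.40, rounded up to 4,530; 4,521 present. Not satisfied.
Vote: requires two-thirds of the votes cast (4,521 − 311 abstaining = 4,210); 2/3 of 4210 = 2806.67, rounded up to 2807, so 2,807 needed; 2,811 in favor. Satisfied.

Invalid — quorum requirement not satisfied.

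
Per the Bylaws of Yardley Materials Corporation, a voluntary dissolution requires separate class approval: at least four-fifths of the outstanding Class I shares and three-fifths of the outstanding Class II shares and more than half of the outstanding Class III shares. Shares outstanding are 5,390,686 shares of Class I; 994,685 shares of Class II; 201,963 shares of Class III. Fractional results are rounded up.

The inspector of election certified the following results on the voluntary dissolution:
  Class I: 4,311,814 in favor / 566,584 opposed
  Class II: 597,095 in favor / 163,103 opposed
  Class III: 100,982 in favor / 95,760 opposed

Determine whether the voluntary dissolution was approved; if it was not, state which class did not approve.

Class I: 4/5 of 5390686 = 4312548.80, rounded up to 4312549; 4,312,549 required, 4,311,814 in favor — not approved.
Class II: 3/5 of 994685 = 596811; 596,811 required, 597,095 in favor — approved.
Class III: a majority of 201963 is 100982; 100,982 required, 100,982 in favor — approved.

Not approved — the Class I shares did not give the required vote.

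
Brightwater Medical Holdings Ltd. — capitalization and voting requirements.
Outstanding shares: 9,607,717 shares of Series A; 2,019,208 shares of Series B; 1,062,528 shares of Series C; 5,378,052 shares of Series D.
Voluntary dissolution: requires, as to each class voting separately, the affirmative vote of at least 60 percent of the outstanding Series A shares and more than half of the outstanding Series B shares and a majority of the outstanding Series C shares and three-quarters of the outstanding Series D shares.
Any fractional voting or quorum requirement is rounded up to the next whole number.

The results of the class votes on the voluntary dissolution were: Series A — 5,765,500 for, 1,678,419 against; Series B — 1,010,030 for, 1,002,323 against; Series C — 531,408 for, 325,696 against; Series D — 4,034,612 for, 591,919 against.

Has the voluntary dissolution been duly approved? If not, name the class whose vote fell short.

Series A: 3/5 of 9607717 = 5764630.20, rounded up to 5764631; 5,764,631 required, 5,765,500 in favor — approved.
Series B: a majority of 2019208 is 1009605; 1,009,605 required, 1,010,030 in favor — approved.
Series C: a majority of 1062528 is 531265; 531,265 required, 531,408 in favor — approved.
Series D: 3/4 of 5378052 = 4033539; 4,033,539 required, 4,034,612 in favor — approved.

Approved — every class gave the required vote.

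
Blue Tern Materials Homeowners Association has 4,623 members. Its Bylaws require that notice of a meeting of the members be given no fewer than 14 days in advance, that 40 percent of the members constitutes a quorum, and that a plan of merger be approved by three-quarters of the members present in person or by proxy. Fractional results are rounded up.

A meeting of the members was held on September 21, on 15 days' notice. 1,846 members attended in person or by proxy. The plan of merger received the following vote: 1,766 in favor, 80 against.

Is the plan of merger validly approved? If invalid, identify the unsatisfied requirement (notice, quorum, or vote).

Notice: 15 days given; 14 required. Satisfied.
Quorum: 40% of 4,623 = 1,849.20, rounded up to 1,850; 1,846 present. Not satisfied.
Vote: requires three-fourths of those present (1,846); 3/4 of 1846 = 1384.50, rounded up to 1385, so 1,385 needed; 1,766 in favor. Satisfied.

Invalid — quorum requirement not satisfied.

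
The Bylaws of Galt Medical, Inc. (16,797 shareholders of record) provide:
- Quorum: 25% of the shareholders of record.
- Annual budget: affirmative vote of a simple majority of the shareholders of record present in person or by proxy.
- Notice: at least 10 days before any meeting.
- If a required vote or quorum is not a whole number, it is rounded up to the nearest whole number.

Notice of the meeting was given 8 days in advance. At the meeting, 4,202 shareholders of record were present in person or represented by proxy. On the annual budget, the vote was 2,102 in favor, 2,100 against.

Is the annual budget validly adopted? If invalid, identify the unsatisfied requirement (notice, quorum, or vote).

Invalid — notice requirement not satisfied.

Notice: 8 days given; 10 required. Not satisfied.
Quorum: 25% of 16,797 = 4,199.25, rounded up to 4,200; 4,202 present. Satisfied.
Vote: requires a majority of those present (4,202); a majority of 4202 is 2102, so 2,102 needed; 2,102 in favor. Satisfied.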